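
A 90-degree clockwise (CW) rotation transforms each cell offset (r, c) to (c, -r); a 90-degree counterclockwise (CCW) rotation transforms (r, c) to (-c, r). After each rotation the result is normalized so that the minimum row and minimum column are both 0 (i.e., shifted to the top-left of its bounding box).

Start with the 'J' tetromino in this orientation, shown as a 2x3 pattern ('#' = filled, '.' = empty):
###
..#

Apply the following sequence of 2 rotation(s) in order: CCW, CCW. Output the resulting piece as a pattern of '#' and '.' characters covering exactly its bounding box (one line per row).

Answer: #..
###

Derivation:
Start:
###
..#
After rotation 1 (CCW):
##
#.
#.
After rotation 2 (CCW):
#..
###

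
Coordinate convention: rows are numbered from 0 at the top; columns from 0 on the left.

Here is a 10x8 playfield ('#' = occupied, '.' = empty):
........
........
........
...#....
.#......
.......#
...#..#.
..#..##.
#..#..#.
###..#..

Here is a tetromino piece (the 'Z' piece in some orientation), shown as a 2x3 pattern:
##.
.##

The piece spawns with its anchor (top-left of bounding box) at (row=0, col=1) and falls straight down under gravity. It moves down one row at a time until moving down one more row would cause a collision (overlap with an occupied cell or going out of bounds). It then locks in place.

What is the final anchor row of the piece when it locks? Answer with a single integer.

Answer: 1

Derivation:
Spawn at (row=0, col=1). Try each row:
  row 0: fits
  row 1: fits
  row 2: blocked -> lock at row 1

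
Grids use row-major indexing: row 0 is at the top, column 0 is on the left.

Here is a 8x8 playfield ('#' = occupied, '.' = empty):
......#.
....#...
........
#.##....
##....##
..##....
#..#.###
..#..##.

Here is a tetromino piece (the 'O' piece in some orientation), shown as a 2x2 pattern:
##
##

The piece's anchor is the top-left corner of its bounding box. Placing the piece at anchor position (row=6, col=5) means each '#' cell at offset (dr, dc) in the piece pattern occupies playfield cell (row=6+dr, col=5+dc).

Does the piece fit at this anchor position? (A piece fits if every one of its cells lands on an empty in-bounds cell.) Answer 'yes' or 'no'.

Answer: no

Derivation:
Check each piece cell at anchor (6, 5):
  offset (0,0) -> (6,5): occupied ('#') -> FAIL
  offset (0,1) -> (6,6): occupied ('#') -> FAIL
  offset (1,0) -> (7,5): occupied ('#') -> FAIL
  offset (1,1) -> (7,6): occupied ('#') -> FAIL
All cells valid: no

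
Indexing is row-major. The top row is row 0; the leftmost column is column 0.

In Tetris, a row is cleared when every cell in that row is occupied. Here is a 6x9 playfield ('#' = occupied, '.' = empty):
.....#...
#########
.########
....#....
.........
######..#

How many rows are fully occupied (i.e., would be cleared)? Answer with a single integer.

Answer: 1

Derivation:
Check each row:
  row 0: 8 empty cells -> not full
  row 1: 0 empty cells -> FULL (clear)
  row 2: 1 empty cell -> not full
  row 3: 8 empty cells -> not full
  row 4: 9 empty cells -> not full
  row 5: 2 empty cells -> not full
Total rows cleared: 1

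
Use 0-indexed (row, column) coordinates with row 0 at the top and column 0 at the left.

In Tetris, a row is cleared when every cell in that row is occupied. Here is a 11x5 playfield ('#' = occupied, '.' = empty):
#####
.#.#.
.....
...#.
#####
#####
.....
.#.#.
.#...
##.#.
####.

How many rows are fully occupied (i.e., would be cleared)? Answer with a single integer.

Answer: 3

Derivation:
Check each row:
  row 0: 0 empty cells -> FULL (clear)
  row 1: 3 empty cells -> not full
  row 2: 5 empty cells -> not full
  row 3: 4 empty cells -> not full
  row 4: 0 empty cells -> FULL (clear)
  row 5: 0 empty cells -> FULL (clear)
  row 6: 5 empty cells -> not full
  row 7: 3 empty cells -> not full
  row 8: 4 empty cells -> not full
  row 9: 2 empty cells -> not full
  row 10: 1 empty cell -> not full
Total rows cleared: 3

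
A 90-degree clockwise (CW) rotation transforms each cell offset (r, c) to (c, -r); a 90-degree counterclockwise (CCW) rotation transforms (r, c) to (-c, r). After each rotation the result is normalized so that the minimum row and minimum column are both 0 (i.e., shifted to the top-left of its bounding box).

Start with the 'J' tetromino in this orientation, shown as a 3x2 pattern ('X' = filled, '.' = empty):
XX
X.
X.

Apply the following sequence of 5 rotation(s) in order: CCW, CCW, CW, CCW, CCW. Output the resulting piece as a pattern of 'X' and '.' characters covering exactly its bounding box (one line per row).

Answer: XXX
..X

Derivation:
Start:
XX
X.
X.
After rotation 1 (CCW):
X..
XXX
After rotation 2 (CCW):
.X
.X
XX
After rotation 3 (CW):
X..
XXX
After rotation 4 (CCW):
.X
.X
XX
After rotation 5 (CCW):
XXX
..X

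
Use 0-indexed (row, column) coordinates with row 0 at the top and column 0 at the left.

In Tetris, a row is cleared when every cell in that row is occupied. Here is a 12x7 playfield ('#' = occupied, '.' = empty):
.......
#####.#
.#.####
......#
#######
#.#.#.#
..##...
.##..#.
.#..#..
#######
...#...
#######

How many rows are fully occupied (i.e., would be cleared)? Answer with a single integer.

Answer: 3

Derivation:
Check each row:
  row 0: 7 empty cells -> not full
  row 1: 1 empty cell -> not full
  row 2: 2 empty cells -> not full
  row 3: 6 empty cells -> not full
  row 4: 0 empty cells -> FULL (clear)
  row 5: 3 empty cells -> not full
  row 6: 5 empty cells -> not full
  row 7: 4 empty cells -> not full
  row 8: 5 empty cells -> not full
  row 9: 0 empty cells -> FULL (clear)
  row 10: 6 empty cells -> not full
  row 11: 0 empty cells -> FULL (clear)
Total rows cleared: 3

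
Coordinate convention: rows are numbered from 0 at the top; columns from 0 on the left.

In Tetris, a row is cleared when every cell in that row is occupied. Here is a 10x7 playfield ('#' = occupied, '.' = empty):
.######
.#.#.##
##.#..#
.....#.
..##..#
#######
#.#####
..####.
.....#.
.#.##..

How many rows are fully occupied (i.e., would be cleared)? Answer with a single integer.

Check each row:
  row 0: 1 empty cell -> not full
  row 1: 3 empty cells -> not full
  row 2: 3 empty cells -> not full
  row 3: 6 empty cells -> not full
  row 4: 4 empty cells -> not full
  row 5: 0 empty cells -> FULL (clear)
  row 6: 1 empty cell -> not full
  row 7: 3 empty cells -> not full
  row 8: 6 empty cells -> not full
  row 9: 4 empty cells -> not full
Total rows cleared: 1

Answer: 1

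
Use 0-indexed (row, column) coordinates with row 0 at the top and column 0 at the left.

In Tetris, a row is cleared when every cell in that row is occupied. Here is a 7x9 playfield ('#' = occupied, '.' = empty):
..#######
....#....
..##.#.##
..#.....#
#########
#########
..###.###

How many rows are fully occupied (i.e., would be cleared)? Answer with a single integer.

Answer: 2

Derivation:
Check each row:
  row 0: 2 empty cells -> not full
  row 1: 8 empty cells -> not full
  row 2: 4 empty cells -> not full
  row 3: 7 empty cells -> not full
  row 4: 0 empty cells -> FULL (clear)
  row 5: 0 empty cells -> FULL (clear)
  row 6: 3 empty cells -> not full
Total rows cleared: 2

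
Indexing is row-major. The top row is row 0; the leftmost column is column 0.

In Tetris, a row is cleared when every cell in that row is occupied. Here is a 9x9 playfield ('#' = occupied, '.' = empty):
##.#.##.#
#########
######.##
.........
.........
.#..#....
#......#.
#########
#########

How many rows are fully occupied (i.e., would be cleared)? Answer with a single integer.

Check each row:
  row 0: 3 empty cells -> not full
  row 1: 0 empty cells -> FULL (clear)
  row 2: 1 empty cell -> not full
  row 3: 9 empty cells -> not full
  row 4: 9 empty cells -> not full
  row 5: 7 empty cells -> not full
  row 6: 7 empty cells -> not full
  row 7: 0 empty cells -> FULL (clear)
  row 8: 0 empty cells -> FULL (clear)
Total rows cleared: 3

Answer: 3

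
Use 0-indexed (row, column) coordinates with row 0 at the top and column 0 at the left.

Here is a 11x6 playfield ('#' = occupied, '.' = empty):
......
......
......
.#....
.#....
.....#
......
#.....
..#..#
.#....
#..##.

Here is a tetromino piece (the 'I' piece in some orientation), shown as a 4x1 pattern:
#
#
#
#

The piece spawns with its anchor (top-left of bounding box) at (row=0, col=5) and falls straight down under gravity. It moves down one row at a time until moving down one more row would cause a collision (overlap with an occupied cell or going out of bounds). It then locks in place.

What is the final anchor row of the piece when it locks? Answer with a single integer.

Answer: 1

Derivation:
Spawn at (row=0, col=5). Try each row:
  row 0: fits
  row 1: fits
  row 2: blocked -> lock at row 1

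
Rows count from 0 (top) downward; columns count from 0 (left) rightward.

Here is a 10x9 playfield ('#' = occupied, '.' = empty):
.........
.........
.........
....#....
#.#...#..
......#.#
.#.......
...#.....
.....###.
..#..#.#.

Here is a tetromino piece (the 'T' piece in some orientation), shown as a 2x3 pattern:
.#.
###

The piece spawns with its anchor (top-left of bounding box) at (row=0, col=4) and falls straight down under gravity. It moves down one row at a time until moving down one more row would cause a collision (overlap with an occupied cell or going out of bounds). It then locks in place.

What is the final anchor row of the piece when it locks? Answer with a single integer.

Answer: 1

Derivation:
Spawn at (row=0, col=4). Try each row:
  row 0: fits
  row 1: fits
  row 2: blocked -> lock at row 1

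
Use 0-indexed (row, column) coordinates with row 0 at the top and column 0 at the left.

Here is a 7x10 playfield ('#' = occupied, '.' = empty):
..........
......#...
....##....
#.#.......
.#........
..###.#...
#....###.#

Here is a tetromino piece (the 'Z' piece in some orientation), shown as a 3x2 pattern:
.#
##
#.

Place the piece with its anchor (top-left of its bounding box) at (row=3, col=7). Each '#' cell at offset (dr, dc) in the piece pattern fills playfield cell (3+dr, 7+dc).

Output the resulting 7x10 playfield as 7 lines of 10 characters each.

Fill (3+0,7+1) = (3,8)
Fill (3+1,7+0) = (4,7)
Fill (3+1,7+1) = (4,8)
Fill (3+2,7+0) = (5,7)

Answer: ..........
......#...
....##....
#.#.....#.
.#.....##.
..###.##..
#....###.#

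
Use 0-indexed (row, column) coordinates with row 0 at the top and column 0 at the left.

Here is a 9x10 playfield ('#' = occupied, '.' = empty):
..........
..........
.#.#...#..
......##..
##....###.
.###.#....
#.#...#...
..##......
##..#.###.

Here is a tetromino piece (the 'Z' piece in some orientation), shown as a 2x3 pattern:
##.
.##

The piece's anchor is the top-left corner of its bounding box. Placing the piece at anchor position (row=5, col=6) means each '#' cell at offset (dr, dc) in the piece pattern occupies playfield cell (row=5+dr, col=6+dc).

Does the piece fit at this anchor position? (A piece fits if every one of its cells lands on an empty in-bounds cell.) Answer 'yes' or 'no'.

Answer: yes

Derivation:
Check each piece cell at anchor (5, 6):
  offset (0,0) -> (5,6): empty -> OK
  offset (0,1) -> (5,7): empty -> OK
  offset (1,1) -> (6,7): empty -> OK
  offset (1,2) -> (6,8): empty -> OK
All cells valid: yes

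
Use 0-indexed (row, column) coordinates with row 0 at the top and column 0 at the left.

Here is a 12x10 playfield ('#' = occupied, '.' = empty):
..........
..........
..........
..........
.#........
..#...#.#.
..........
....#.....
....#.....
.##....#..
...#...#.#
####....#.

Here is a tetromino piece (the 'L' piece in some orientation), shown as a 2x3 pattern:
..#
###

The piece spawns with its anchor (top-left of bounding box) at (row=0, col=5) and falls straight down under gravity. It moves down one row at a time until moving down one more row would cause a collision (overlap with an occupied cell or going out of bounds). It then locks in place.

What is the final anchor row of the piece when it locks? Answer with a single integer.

Answer: 3

Derivation:
Spawn at (row=0, col=5). Try each row:
  row 0: fits
  row 1: fits
  row 2: fits
  row 3: fits
  row 4: blocked -> lock at row 3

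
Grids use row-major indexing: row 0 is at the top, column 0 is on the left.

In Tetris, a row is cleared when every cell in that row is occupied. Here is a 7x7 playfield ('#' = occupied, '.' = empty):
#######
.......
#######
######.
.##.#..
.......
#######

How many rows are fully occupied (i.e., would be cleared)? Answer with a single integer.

Answer: 3

Derivation:
Check each row:
  row 0: 0 empty cells -> FULL (clear)
  row 1: 7 empty cells -> not full
  row 2: 0 empty cells -> FULL (clear)
  row 3: 1 empty cell -> not full
  row 4: 4 empty cells -> not full
  row 5: 7 empty cells -> not full
  row 6: 0 empty cells -> FULL (clear)
Total rows cleared: 3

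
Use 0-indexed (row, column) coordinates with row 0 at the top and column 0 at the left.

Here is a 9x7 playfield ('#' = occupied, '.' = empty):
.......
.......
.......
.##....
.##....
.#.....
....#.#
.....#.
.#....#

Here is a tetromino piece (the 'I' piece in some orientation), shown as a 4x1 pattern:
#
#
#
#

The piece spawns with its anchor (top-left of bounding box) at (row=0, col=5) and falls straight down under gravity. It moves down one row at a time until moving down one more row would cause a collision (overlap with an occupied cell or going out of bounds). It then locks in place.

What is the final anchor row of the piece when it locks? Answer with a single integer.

Answer: 3

Derivation:
Spawn at (row=0, col=5). Try each row:
  row 0: fits
  row 1: fits
  row 2: fits
  row 3: fits
  row 4: blocked -> lock at row 3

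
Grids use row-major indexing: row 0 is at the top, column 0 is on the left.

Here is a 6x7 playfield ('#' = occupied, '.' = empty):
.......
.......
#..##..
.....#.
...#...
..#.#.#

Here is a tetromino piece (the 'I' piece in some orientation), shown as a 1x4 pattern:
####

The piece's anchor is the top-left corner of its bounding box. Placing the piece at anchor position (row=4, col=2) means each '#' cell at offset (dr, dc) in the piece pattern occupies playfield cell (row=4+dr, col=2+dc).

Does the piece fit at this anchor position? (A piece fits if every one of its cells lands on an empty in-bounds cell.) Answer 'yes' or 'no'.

Answer: no

Derivation:
Check each piece cell at anchor (4, 2):
  offset (0,0) -> (4,2): empty -> OK
  offset (0,1) -> (4,3): occupied ('#') -> FAIL
  offset (0,2) -> (4,4): empty -> OK
  offset (0,3) -> (4,5): empty -> OK
All cells valid: no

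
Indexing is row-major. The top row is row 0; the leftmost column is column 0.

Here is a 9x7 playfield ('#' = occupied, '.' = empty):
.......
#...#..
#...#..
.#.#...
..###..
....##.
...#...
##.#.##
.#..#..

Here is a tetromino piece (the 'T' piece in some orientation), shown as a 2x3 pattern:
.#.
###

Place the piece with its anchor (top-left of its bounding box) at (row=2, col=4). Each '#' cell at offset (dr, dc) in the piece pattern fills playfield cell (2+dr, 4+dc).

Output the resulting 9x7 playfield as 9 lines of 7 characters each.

Answer: .......
#...#..
#...##.
.#.####
..###..
....##.
...#...
##.#.##
.#..#..

Derivation:
Fill (2+0,4+1) = (2,5)
Fill (2+1,4+0) = (3,4)
Fill (2+1,4+1) = (3,5)
Fill (2+1,4+2) = (3,6)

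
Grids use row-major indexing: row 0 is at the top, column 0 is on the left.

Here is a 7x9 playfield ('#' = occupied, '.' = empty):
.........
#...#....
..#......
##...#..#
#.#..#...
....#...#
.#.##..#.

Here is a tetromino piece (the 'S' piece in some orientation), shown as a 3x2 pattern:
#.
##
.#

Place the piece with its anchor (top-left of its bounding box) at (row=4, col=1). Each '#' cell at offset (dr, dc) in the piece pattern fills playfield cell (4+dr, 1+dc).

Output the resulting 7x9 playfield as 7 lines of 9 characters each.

Fill (4+0,1+0) = (4,1)
Fill (4+1,1+0) = (5,1)
Fill (4+1,1+1) = (5,2)
Fill (4+2,1+1) = (6,2)

Answer: .........
#...#....
..#......
##...#..#
###..#...
.##.#...#
.####..#.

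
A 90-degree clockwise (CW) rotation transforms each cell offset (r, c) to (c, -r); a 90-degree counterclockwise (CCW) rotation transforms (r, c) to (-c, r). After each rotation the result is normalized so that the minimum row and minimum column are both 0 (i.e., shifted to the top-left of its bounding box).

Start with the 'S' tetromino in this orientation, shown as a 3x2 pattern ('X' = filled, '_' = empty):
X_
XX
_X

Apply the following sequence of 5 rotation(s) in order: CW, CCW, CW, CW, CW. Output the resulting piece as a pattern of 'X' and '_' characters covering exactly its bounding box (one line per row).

Answer: _XX
XX_

Derivation:
Start:
X_
XX
_X
After rotation 1 (CW):
_XX
XX_
After rotation 2 (CCW):
X_
XX
_X
After rotation 3 (CW):
_XX
XX_
After rotation 4 (CW):
X_
XX
_X
After rotation 5 (CW):
_XX
XX_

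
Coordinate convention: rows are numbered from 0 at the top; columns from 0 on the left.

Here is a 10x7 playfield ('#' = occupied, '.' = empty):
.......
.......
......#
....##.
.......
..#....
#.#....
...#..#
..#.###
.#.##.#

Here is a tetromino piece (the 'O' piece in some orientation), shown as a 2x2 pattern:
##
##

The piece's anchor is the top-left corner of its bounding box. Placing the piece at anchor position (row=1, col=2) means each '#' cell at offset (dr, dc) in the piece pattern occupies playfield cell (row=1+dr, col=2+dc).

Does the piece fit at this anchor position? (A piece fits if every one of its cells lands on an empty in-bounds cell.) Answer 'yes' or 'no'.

Check each piece cell at anchor (1, 2):
  offset (0,0) -> (1,2): empty -> OK
  offset (0,1) -> (1,3): empty -> OK
  offset (1,0) -> (2,2): empty -> OK
  offset (1,1) -> (2,3): empty -> OK
All cells valid: yes

Answer: yes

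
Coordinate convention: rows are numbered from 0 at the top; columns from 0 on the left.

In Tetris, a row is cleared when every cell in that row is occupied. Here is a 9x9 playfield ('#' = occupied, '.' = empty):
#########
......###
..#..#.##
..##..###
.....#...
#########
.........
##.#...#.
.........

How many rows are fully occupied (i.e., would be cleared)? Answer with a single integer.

Answer: 2

Derivation:
Check each row:
  row 0: 0 empty cells -> FULL (clear)
  row 1: 6 empty cells -> not full
  row 2: 5 empty cells -> not full
  row 3: 4 empty cells -> not full
  row 4: 8 empty cells -> not full
  row 5: 0 empty cells -> FULL (clear)
  row 6: 9 empty cells -> not full
  row 7: 5 empty cells -> not full
  row 8: 9 empty cells -> not full
Total rows cleared: 2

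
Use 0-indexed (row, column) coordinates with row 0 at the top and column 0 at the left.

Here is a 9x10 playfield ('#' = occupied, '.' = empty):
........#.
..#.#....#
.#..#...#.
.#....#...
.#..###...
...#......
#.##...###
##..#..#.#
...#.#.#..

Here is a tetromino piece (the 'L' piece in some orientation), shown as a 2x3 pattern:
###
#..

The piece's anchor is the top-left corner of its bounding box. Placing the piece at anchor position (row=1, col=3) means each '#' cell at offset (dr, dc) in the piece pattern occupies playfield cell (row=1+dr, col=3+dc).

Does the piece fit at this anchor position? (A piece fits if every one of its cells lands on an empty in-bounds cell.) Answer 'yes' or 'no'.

Answer: no

Derivation:
Check each piece cell at anchor (1, 3):
  offset (0,0) -> (1,3): empty -> OK
  offset (0,1) -> (1,4): occupied ('#') -> FAIL
  offset (0,2) -> (1,5): empty -> OK
  offset (1,0) -> (2,3): empty -> OK
All cells valid: no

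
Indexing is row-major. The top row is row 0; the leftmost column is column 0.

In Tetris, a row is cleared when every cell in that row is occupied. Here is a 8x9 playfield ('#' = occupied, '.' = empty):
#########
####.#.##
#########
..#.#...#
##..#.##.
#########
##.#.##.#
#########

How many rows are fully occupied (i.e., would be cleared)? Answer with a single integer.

Answer: 4

Derivation:
Check each row:
  row 0: 0 empty cells -> FULL (clear)
  row 1: 2 empty cells -> not full
  row 2: 0 empty cells -> FULL (clear)
  row 3: 6 empty cells -> not full
  row 4: 4 empty cells -> not full
  row 5: 0 empty cells -> FULL (clear)
  row 6: 3 empty cells -> not full
  row 7: 0 empty cells -> FULL (clear)
Total rows cleared: 4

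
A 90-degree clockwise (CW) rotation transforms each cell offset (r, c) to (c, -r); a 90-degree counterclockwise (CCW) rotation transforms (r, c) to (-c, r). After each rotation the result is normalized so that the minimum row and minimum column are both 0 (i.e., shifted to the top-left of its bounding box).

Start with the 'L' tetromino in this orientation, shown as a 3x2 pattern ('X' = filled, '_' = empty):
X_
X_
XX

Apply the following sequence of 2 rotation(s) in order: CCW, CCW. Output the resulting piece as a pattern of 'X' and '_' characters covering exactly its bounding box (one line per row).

Start:
X_
X_
XX
After rotation 1 (CCW):
__X
XXX
After rotation 2 (CCW):
XX
_X
_X

Answer: XX
_X
_X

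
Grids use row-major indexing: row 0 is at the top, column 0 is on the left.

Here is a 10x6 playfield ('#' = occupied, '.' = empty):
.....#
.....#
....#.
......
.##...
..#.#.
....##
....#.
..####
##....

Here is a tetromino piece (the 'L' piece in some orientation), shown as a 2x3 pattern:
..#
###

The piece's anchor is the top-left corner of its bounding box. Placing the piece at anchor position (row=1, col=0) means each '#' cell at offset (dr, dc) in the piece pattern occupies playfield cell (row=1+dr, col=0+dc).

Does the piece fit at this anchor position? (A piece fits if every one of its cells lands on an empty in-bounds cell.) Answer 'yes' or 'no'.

Check each piece cell at anchor (1, 0):
  offset (0,2) -> (1,2): empty -> OK
  offset (1,0) -> (2,0): empty -> OK
  offset (1,1) -> (2,1): empty -> OK
  offset (1,2) -> (2,2): empty -> OK
All cells valid: yes

Answer: yes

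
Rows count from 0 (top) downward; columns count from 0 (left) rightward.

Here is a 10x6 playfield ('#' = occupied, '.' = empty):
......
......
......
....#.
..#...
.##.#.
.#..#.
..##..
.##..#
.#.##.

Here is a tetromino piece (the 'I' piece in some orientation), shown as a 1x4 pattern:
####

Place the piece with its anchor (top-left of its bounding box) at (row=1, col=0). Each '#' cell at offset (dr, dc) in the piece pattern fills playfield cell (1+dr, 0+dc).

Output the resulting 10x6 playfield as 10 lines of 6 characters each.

Answer: ......
####..
......
....#.
..#...
.##.#.
.#..#.
..##..
.##..#
.#.##.

Derivation:
Fill (1+0,0+0) = (1,0)
Fill (1+0,0+1) = (1,1)
Fill (1+0,0+2) = (1,2)
Fill (1+0,0+3) = (1,3)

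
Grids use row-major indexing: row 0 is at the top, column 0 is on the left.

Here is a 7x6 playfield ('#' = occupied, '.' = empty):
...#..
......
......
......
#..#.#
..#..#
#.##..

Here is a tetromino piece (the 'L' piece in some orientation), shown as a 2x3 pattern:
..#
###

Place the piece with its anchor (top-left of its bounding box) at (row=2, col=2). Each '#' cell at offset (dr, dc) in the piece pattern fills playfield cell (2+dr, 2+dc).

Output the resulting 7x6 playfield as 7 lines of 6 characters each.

Fill (2+0,2+2) = (2,4)
Fill (2+1,2+0) = (3,2)
Fill (2+1,2+1) = (3,3)
Fill (2+1,2+2) = (3,4)

Answer: ...#..
......
....#.
..###.
#..#.#
..#..#
#.##..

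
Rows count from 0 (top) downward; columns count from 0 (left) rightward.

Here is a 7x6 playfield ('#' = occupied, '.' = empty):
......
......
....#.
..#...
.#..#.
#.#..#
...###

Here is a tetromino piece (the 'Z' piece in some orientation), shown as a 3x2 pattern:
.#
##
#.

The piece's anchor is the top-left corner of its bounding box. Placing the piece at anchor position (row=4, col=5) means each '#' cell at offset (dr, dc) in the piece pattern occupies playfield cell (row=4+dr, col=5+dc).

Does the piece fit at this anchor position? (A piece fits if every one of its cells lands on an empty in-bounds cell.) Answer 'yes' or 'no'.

Check each piece cell at anchor (4, 5):
  offset (0,1) -> (4,6): out of bounds -> FAIL
  offset (1,0) -> (5,5): occupied ('#') -> FAIL
  offset (1,1) -> (5,6): out of bounds -> FAIL
  offset (2,0) -> (6,5): occupied ('#') -> FAIL
All cells valid: no

Answer: no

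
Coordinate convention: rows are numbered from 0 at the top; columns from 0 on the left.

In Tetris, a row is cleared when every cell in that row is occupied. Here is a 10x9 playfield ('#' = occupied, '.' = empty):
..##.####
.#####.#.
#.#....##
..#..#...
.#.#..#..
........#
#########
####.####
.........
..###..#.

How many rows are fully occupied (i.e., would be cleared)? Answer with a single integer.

Check each row:
  row 0: 3 empty cells -> not full
  row 1: 3 empty cells -> not full
  row 2: 5 empty cells -> not full
  row 3: 7 empty cells -> not full
  row 4: 6 empty cells -> not full
  row 5: 8 empty cells -> not full
  row 6: 0 empty cells -> FULL (clear)
  row 7: 1 empty cell -> not full
  row 8: 9 empty cells -> not full
  row 9: 5 empty cells -> not full
Total rows cleared: 1

Answer: 1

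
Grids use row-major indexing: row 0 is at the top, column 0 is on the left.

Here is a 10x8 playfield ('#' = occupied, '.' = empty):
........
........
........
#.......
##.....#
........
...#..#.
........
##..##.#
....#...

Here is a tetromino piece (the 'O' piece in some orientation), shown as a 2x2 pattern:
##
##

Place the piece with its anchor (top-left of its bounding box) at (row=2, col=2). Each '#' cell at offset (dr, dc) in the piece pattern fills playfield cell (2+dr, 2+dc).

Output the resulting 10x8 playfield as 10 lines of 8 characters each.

Fill (2+0,2+0) = (2,2)
Fill (2+0,2+1) = (2,3)
Fill (2+1,2+0) = (3,2)
Fill (2+1,2+1) = (3,3)

Answer: ........
........
..##....
#.##....
##.....#
........
...#..#.
........
##..##.#
....#...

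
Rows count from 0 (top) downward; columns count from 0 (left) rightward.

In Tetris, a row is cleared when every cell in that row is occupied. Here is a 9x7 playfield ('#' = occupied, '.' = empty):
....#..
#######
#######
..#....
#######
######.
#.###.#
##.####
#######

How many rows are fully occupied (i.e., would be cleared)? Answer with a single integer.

Check each row:
  row 0: 6 empty cells -> not full
  row 1: 0 empty cells -> FULL (clear)
  row 2: 0 empty cells -> FULL (clear)
  row 3: 6 empty cells -> not full
  row 4: 0 empty cells -> FULL (clear)
  row 5: 1 empty cell -> not full
  row 6: 2 empty cells -> not full
  row 7: 1 empty cell -> not full
  row 8: 0 empty cells -> FULL (clear)
Total rows cleared: 4

Answer: 4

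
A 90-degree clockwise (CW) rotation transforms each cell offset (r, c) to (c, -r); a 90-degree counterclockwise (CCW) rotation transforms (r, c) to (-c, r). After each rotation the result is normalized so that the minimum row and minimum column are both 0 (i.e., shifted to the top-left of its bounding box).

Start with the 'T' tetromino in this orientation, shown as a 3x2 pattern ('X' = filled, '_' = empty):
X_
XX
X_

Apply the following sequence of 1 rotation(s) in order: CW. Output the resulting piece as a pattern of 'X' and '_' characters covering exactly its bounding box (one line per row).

Start:
X_
XX
X_
After rotation 1 (CW):
XXX
_X_

Answer: XXX
_X_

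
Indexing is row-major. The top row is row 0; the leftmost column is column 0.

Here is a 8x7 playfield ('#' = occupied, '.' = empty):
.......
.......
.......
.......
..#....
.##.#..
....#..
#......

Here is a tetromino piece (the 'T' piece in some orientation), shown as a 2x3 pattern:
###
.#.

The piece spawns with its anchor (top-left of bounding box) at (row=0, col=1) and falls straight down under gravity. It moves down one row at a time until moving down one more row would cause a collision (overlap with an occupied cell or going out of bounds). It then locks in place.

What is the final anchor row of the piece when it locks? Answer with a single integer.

Spawn at (row=0, col=1). Try each row:
  row 0: fits
  row 1: fits
  row 2: fits
  row 3: blocked -> lock at row 2

Answer: 2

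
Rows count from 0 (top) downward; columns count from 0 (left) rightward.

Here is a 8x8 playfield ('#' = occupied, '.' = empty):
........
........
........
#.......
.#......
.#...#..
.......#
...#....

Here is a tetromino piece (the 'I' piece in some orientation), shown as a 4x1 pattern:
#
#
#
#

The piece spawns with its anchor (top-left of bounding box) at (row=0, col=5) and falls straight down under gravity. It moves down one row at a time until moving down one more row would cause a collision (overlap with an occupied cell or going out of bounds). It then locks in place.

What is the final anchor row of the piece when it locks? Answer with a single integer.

Spawn at (row=0, col=5). Try each row:
  row 0: fits
  row 1: fits
  row 2: blocked -> lock at row 1

Answer: 1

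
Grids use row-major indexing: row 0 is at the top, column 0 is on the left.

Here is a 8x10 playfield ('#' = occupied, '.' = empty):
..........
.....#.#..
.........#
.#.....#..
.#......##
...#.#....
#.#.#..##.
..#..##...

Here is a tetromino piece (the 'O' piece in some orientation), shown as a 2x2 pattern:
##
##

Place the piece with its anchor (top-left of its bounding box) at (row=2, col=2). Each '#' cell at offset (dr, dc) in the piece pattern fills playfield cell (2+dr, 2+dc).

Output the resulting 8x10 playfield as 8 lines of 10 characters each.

Fill (2+0,2+0) = (2,2)
Fill (2+0,2+1) = (2,3)
Fill (2+1,2+0) = (3,2)
Fill (2+1,2+1) = (3,3)

Answer: ..........
.....#.#..
..##.....#
.###...#..
.#......##
...#.#....
#.#.#..##.
..#..##...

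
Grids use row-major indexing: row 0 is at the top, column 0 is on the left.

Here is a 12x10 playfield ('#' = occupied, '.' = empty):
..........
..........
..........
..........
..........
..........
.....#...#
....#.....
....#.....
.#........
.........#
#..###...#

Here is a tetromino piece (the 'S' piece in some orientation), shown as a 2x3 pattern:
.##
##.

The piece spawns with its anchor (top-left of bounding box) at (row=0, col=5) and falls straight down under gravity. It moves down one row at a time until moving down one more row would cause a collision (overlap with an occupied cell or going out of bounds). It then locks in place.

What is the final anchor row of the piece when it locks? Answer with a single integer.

Answer: 4

Derivation:
Spawn at (row=0, col=5). Try each row:
  row 0: fits
  row 1: fits
  row 2: fits
  row 3: fits
  row 4: fits
  row 5: blocked -> lock at row 4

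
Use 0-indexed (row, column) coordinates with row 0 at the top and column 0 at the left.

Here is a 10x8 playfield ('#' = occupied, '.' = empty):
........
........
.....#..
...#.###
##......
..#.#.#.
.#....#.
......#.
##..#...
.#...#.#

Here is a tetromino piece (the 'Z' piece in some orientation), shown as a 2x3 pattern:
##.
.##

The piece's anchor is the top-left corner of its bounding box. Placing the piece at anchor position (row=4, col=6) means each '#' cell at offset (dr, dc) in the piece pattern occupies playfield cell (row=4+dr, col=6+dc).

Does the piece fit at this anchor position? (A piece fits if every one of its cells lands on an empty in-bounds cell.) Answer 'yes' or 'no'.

Answer: no

Derivation:
Check each piece cell at anchor (4, 6):
  offset (0,0) -> (4,6): empty -> OK
  offset (0,1) -> (4,7): empty -> OK
  offset (1,1) -> (5,7): empty -> OK
  offset (1,2) -> (5,8): out of bounds -> FAIL
All cells valid: no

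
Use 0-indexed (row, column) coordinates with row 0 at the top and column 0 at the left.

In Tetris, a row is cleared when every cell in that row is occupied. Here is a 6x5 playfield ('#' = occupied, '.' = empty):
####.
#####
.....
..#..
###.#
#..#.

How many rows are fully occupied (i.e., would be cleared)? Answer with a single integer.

Answer: 1

Derivation:
Check each row:
  row 0: 1 empty cell -> not full
  row 1: 0 empty cells -> FULL (clear)
  row 2: 5 empty cells -> not full
  row 3: 4 empty cells -> not full
  row 4: 1 empty cell -> not full
  row 5: 3 empty cells -> not full
Total rows cleared: 1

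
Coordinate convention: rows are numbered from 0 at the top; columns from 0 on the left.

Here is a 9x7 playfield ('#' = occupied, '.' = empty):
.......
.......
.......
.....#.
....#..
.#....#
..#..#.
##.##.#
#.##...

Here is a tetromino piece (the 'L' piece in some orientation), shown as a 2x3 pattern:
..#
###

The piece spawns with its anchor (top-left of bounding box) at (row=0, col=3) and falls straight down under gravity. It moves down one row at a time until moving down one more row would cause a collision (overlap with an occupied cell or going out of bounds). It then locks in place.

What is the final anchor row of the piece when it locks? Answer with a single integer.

Spawn at (row=0, col=3). Try each row:
  row 0: fits
  row 1: fits
  row 2: blocked -> lock at row 1

Answer: 1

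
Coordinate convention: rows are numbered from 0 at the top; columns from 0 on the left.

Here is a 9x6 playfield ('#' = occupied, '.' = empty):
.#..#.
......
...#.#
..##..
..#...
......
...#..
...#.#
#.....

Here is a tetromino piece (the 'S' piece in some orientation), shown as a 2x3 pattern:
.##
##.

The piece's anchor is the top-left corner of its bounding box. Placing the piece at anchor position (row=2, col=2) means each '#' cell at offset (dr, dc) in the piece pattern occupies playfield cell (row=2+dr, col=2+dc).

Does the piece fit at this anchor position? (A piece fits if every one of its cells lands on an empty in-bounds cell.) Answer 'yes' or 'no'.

Answer: no

Derivation:
Check each piece cell at anchor (2, 2):
  offset (0,1) -> (2,3): occupied ('#') -> FAIL
  offset (0,2) -> (2,4): empty -> OK
  offset (1,0) -> (3,2): occupied ('#') -> FAIL
  offset (1,1) -> (3,3): occupied ('#') -> FAIL
All cells valid: no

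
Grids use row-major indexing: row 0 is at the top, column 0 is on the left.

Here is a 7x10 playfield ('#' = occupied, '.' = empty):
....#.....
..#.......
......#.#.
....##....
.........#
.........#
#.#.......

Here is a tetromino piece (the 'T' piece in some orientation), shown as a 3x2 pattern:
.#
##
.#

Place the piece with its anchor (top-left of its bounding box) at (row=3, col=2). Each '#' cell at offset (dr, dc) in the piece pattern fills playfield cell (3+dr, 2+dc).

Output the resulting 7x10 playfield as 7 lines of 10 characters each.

Answer: ....#.....
..#.......
......#.#.
...###....
..##.....#
...#.....#
#.#.......

Derivation:
Fill (3+0,2+1) = (3,3)
Fill (3+1,2+0) = (4,2)
Fill (3+1,2+1) = (4,3)
Fill (3+2,2+1) = (5,3)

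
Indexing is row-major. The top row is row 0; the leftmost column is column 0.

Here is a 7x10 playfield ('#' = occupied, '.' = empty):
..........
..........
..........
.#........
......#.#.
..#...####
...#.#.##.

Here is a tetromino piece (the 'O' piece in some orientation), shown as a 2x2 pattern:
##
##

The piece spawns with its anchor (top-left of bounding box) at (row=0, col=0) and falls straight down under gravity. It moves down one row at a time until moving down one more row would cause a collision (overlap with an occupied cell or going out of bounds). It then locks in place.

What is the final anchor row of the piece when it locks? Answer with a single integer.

Spawn at (row=0, col=0). Try each row:
  row 0: fits
  row 1: fits
  row 2: blocked -> lock at row 1

Answer: 1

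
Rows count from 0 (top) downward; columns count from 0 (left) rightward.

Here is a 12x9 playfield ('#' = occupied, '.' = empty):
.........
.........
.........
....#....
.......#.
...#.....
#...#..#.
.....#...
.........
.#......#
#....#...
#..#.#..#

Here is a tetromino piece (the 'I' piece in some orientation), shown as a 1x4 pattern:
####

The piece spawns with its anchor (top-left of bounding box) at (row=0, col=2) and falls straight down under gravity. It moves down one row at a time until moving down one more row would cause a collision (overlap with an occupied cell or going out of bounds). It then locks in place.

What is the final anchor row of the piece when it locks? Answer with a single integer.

Spawn at (row=0, col=2). Try each row:
  row 0: fits
  row 1: fits
  row 2: fits
  row 3: blocked -> lock at row 2

Answer: 2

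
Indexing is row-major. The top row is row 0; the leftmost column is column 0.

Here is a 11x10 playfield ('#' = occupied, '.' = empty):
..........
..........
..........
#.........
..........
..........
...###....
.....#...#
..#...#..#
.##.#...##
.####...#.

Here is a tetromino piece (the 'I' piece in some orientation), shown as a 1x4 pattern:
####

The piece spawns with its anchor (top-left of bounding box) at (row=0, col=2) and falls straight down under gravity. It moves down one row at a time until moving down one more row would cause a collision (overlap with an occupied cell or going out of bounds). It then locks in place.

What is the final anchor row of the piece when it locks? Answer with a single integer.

Spawn at (row=0, col=2). Try each row:
  row 0: fits
  row 1: fits
  row 2: fits
  row 3: fits
  row 4: fits
  row 5: fits
  row 6: blocked -> lock at row 5

Answer: 5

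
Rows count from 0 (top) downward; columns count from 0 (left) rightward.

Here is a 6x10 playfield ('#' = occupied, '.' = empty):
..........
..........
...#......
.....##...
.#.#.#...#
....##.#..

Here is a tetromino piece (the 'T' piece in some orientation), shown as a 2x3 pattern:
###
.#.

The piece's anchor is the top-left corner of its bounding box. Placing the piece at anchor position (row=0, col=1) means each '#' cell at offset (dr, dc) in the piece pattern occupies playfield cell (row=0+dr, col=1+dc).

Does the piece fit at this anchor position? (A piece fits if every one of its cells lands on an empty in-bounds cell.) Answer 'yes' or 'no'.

Answer: yes

Derivation:
Check each piece cell at anchor (0, 1):
  offset (0,0) -> (0,1): empty -> OK
  offset (0,1) -> (0,2): empty -> OK
  offset (0,2) -> (0,3): empty -> OK
  offset (1,1) -> (1,2): empty -> OK
All cells valid: yes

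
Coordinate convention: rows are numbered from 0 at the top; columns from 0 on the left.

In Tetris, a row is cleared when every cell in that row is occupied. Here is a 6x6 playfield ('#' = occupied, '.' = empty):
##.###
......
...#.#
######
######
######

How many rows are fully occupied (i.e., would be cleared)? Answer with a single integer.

Answer: 3

Derivation:
Check each row:
  row 0: 1 empty cell -> not full
  row 1: 6 empty cells -> not full
  row 2: 4 empty cells -> not full
  row 3: 0 empty cells -> FULL (clear)
  row 4: 0 empty cells -> FULL (clear)
  row 5: 0 empty cells -> FULL (clear)
Total rows cleared: 3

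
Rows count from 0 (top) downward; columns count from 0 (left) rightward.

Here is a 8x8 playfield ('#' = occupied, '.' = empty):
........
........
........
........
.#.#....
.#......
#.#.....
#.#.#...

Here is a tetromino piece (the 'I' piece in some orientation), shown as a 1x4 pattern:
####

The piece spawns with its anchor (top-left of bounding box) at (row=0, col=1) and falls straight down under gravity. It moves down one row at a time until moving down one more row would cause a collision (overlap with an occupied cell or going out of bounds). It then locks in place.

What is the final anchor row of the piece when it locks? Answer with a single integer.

Spawn at (row=0, col=1). Try each row:
  row 0: fits
  row 1: fits
  row 2: fits
  row 3: fits
  row 4: blocked -> lock at row 3

Answer: 3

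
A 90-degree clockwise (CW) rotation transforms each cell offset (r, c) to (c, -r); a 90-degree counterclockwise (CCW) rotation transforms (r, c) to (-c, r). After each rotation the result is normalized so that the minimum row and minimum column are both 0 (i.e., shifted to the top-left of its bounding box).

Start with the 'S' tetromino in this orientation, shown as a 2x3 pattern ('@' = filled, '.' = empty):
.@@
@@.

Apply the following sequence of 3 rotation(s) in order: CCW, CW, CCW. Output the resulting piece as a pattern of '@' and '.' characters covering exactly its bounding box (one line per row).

Start:
.@@
@@.
After rotation 1 (CCW):
@.
@@
.@
After rotation 2 (CW):
.@@
@@.
After rotation 3 (CCW):
@.
@@
.@

Answer: @.
@@
.@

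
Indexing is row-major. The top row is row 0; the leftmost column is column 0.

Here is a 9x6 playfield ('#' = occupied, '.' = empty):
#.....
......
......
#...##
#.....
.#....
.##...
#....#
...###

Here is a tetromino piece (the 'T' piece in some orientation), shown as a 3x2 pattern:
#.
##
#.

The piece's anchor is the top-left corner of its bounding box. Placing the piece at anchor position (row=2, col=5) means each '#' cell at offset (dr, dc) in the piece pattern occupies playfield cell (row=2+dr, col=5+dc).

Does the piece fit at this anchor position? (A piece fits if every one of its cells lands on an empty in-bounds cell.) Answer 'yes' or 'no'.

Check each piece cell at anchor (2, 5):
  offset (0,0) -> (2,5): empty -> OK
  offset (1,0) -> (3,5): occupied ('#') -> FAIL
  offset (1,1) -> (3,6): out of bounds -> FAIL
  offset (2,0) -> (4,5): empty -> OK
All cells valid: no

Answer: no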